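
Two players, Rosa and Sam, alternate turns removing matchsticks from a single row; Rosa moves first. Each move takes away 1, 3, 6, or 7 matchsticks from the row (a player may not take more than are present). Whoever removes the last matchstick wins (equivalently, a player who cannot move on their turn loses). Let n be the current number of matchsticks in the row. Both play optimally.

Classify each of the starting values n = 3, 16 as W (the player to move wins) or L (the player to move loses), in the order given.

3: W, 16: L

Use the standard recursion: the mover loses at a terminal position; elsewhere, the mover wins exactly when some move hands the opponent an L position.
n=0: no move → L
n=1: W (go to 0, an L position)
n=2: L (sole option 1(W) is W)
n=3: W (go to 2, an L position)
n=4: L (options 3(W), 1(W) are all W)
n=5: W (go to 4, an L position)
n=6: W (go to 0, an L position)
n=7: W (go to 4, an L position)
n=8: W (go to 2, an L position)
n=9: W (go to 2, an L position)
n=10: W (go to 4, an L position)
n=11: W (go to 4, an L position)
n=12: L (options 11(W), 9(W), 6(W), 5(W) are all W)
n=13: W (go to 12, an L position)
n=14: L (options 13(W), 11(W), 8(W), 7(W) are all W)
n=15: W (go to 14, an L position)
n=16: L (options 15(W), 13(W), 10(W), 9(W) are all W)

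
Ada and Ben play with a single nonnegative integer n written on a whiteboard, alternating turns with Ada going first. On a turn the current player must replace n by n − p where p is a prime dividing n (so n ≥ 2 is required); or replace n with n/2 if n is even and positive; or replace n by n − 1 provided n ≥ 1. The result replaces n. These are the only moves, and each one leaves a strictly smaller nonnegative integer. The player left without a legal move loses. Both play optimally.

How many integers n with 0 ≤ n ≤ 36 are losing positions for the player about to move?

Label each position W (a win for the player to move) or L (a loss). A position with no legal move is L; any other position is W exactly when some move reaches an L, and L when every move reaches a W.
n=0: no move → L
n=1: can move to 0, which is L ⇒ W
n=2: can move to 0, which is L ⇒ W
n=3: can move to 0, which is L ⇒ W
n=4: moves to 2(W), 3(W); every one is W ⇒ L
n=5: can move to 0, which is L ⇒ W
n=6: can move to 4, which is L ⇒ W
n=7: can move to 0, which is L ⇒ W
n=8: can move to 4, which is L ⇒ W
n=9: moves to 6(W), 8(W); every one is W ⇒ L
n=10: can move to 9, which is L ⇒ W
n=11: can move to 0, which is L ⇒ W
n=12: can move to 9, which is L ⇒ W
n=13: can move to 0, which is L ⇒ W
n=14: moves to 7(W), 12(W), 13(W); every one is W ⇒ L
n=15: can move to 14, which is L ⇒ W
n=16: can move to 14, which is L ⇒ W
n=17: can move to 0, which is L ⇒ W
n=18: can move to 9, which is L ⇒ W
n=19: can move to 0, which is L ⇒ W
n=20: moves to 10(W), 15(W), 18(W), 19(W); every one is W ⇒ L
n=21: can move to 14, which is L ⇒ W
n=22: can move to 20, which is L ⇒ W
n=23: can move to 0, which is L ⇒ W
n=24: moves to 12(W), 21(W), 22(W), 23(W); every one is W ⇒ L
n=25: can move to 20, which is L ⇒ W
n=26: can move to 24, which is L ⇒ W
n=27: can move to 24, which is L ⇒ W
n=28: can move to 14, which is L ⇒ W
n=29: can move to 0, which is L ⇒ W
n=30: moves to 15(W), 25(W), 27(W), 28(W), 29(W); every one is W ⇒ L
n=31: can move to 0, which is L ⇒ W
n=32: can move to 30, which is L ⇒ W
n=33: can move to 30, which is L ⇒ W
n=34: moves to 17(W), 32(W), 33(W); every one is W ⇒ L
n=35: can move to 30, which is L ⇒ W
n=36: can move to 34, which is L ⇒ W
L entries with 0 ≤ n ≤ 36: n = 0, 4, 9, 14, 20, 24, 30, 34; that makes 8.

8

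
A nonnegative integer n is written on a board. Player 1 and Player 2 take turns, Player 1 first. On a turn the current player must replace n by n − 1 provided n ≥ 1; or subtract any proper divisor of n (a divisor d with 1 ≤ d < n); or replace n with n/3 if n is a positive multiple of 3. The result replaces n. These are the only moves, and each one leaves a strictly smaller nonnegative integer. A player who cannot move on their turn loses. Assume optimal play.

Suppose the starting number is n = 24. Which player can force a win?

Player 1 wins.

Use the standard recursion: the mover loses at a terminal position; elsewhere, the mover wins exactly when some move hands the opponent an L position.
n=0: no move → L
n=1: can move to 0, which is L ⇒ W
n=2: the only move is to 1(W), a W ⇒ L
n=3: can move to 2, which is L ⇒ W
n=4: can move to 2, which is L ⇒ W
n=5: the only move is to 4(W), a W ⇒ L
n=6: can move to 2, which is L ⇒ W
n=7: the only move is to 6(W), a W ⇒ L
n=8: can move to 7, which is L ⇒ W
n=9: moves to 3(W), 6(W), 8(W); every one is W ⇒ L
n=10: can move to 5, which is L ⇒ W
n=11: the only move is to 10(W), a W ⇒ L
n=12: can move to 9, which is L ⇒ W
n=13: the only move is to 12(W), a W ⇒ L
n=14: can move to 7, which is L ⇒ W
n=15: can move to 5, which is L ⇒ W
n=16: moves to 8(W), 12(W), 14(W), 15(W); every one is W ⇒ L
n=17: can move to 16, which is L ⇒ W
n=18: can move to 9, which is L ⇒ W
n=19: the only move is to 18(W), a W ⇒ L
n=20: can move to 16, which is L ⇒ W
n=21: can move to 7, which is L ⇒ W
n=22: can move to 11, which is L ⇒ W
n=23: the only move is to 22(W), a W ⇒ L
n=24: can move to 16, which is L ⇒ W
The starting position 24 is W: Player 1 should move to 16, handing over an L position.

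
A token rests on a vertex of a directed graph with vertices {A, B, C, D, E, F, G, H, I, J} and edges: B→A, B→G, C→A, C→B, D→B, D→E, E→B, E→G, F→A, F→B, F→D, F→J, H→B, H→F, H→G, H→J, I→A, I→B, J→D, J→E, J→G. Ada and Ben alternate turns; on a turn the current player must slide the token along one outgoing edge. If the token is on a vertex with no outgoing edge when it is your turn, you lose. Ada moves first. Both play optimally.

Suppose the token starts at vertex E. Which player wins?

Compute win/loss labels from the base case upward. A position with no move is L. Any other position is W if it can reach an L in one move, else L.
Every edge goes from a vertex to one that appears earlier in the order A, G, B, E, I, D, J, C, F, H, so processing vertices in that order labels each vertex after all of its successors.
A: no outgoing edge → L
G: no outgoing edge → L
B: can move to G, which is L ⇒ W
E: can move to G, which is L ⇒ W
I: can move to A, which is L ⇒ W
D: moves to E(W), B(W); every one is W ⇒ L
J: can move to D, which is L ⇒ W
C: can move to A, which is L ⇒ W
F: can move to D, which is L ⇒ W
H: can move to G, which is L ⇒ W
The starting position E is W: Ada should move to G, handing over an L position.

Ada wins.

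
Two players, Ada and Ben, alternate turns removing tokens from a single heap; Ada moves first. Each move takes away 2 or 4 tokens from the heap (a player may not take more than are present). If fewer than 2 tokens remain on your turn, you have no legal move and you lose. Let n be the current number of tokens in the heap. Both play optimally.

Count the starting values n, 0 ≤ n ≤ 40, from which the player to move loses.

14

Label each position W (a win for the player to move) or L (a loss). A position with no legal move is L; any other position is W exactly when some move reaches an L, and L when every move reaches a W.
n=0: no move → L
n=1: no move → L
n=2: W (go to 0, an L position)
n=3: W (go to 1, an L position)
n=4: W (go to 0, an L position)
n=5: W (go to 1, an L position)
n=6: L (options 4(W), 2(W) are all W)
n=7: L (options 5(W), 3(W) are all W)
n=8: W (go to 6, an L position)
n=9: W (go to 7, an L position)
n=10: W (go to 6, an L position)
n=11: W (go to 7, an L position)
n=12: L (options 10(W), 8(W) are all W)
n=13: L (options 11(W), 9(W) are all W)
n=14: W (go to 12, an L position)
n=15: W (go to 13, an L position)
n=16: W (go to 12, an L position)
n=17: W (go to 13, an L position)
n=18: L (options 16(W), 14(W) are all W)
n=19: L (options 17(W), 15(W) are all W)
n=20: W (go to 18, an L position)
n=21: W (go to 19, an L position)
n=22: W (go to 18, an L position)
n=23: W (go to 19, an L position)
n=24: L (options 22(W), 20(W) are all W)
n=25: L (options 23(W), 21(W) are all W)
n=26: W (go to 24, an L position)
n=27: W (go to 25, an L position)
n=28: W (go to 24, an L position)
n=29: W (go to 25, an L position)
n=30: L (options 28(W), 26(W) are all W)
n=31: L (options 29(W), 27(W) are all W)
n=32: W (go to 30, an L position)
n=33: W (go to 31, an L position)
n=34: W (go to 30, an L position)
n=35: W (go to 31, an L position)
n=36: L (options 34(W), 32(W) are all W)
n=37: L (options 35(W), 33(W) are all W)
n=38: W (go to 36, an L position)
n=39: W (go to 37, an L position)
n=40: W (go to 36, an L position)
L entries with 0 ≤ n ≤ 40: n = 0, 1, 6, 7, 12, 13, 18, 19, 24, 25, 30, 31, 36, 37; that makes 14.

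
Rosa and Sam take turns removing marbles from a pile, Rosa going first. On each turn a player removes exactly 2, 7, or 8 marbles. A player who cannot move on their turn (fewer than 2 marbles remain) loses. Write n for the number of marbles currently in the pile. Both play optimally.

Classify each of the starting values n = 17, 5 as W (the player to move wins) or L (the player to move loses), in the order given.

17: W, 5: L

Classify positions by backward induction: terminal positions (no move available) are L. From any other position, the mover wins iff some move reaches an L.
n=0: no move → L
n=1: no move → L
n=2: W (go to 0, an L position)
n=3: W (go to 1, an L position)
n=4: L (sole option 2(W) is W)
n=5: L (sole option 3(W) is W)
n=6: W (go to 4, an L position)
n=7: W (go to 5, an L position)
n=8: W (go to 1, an L position)
n=9: W (go to 1, an L position)
n=10: L (options 8(W), 3(W), 2(W) are all W)
n=11: W (go to 4, an L position)
n=12: W (go to 10, an L position)
n=13: W (go to 5, an L position)
n=14: L (options 12(W), 7(W), 6(W) are all W)
n=15: L (options 13(W), 8(W), 7(W) are all W)
n=16: W (go to 14, an L position)
n=17: W (go to 15, an L position)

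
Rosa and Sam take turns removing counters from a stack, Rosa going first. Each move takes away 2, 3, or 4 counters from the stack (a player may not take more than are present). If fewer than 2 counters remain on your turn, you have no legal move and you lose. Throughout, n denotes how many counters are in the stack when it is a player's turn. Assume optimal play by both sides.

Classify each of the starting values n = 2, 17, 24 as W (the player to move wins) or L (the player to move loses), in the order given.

Classify positions by backward induction: terminal positions (no move available) are L. From any other position, the mover wins iff some move reaches an L.
n=0: no move → L
n=1: no move → L
n=2: →0(L), so W
n=3: →1(L), so W
n=4: →1(L), so W
n=5: →1(L), so W
n=6: →4(W), 3(W), 2(W) — all W, so L
n=7: →5(W), 4(W), 3(W) — all W, so L
n=8: →6(L), so W
n=9: →7(L), so W
n=10: →7(L), so W
n=11: →7(L), so W
n=12: →10(W), 9(W), 8(W) — all W, so L
n=13: →11(W), 10(W), 9(W) — all W, so L
n=14: →12(L), so W
n=15: →13(L), so W
n=16: →13(L), so W
n=17: →13(L), so W
n=18: →16(W), 15(W), 14(W) — all W, so L
n=19: →17(W), 16(W), 15(W) — all W, so L
n=20: →18(L), so W
n=21: →19(L), so W
n=22: →19(L), so W
n=23: →19(L), so W
n=24: →22(W), 21(W), 20(W) — all W, so L

2: W, 17: W, 24: L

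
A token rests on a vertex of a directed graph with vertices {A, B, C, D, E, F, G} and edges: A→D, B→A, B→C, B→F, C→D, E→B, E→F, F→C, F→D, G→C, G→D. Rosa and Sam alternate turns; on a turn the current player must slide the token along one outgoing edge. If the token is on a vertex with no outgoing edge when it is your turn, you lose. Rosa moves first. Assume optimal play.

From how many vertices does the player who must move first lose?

Classify positions by backward induction: terminal positions (no move available) are L. From any other position, the mover wins iff some move reaches an L.
Every edge goes from a vertex to one that appears earlier in the order D, A, C, F, B, G, E, so processing vertices in that order labels each vertex after all of its successors.
D: no outgoing edge → L
A: →D(L), so W
C: →D(L), so W
F: →D(L), so W
B: →F(W), C(W), A(W) — all W, so L
G: →D(L), so W
E: →B(L), so W
The L vertices are B, D; that is 2 in all.

2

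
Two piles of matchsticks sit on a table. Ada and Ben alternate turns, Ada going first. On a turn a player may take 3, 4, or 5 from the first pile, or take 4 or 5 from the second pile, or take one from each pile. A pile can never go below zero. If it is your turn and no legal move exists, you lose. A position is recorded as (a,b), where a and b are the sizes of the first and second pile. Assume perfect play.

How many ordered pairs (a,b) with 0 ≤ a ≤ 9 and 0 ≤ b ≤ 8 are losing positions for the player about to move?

Label each position W (a win for the player to move) or L (a loss). A position with no legal move is L; any other position is W exactly when some move reaches an L, and L when every move reaches a W.
Every move lowers a or b (never raises either), so fill the grid row by row in increasing a, and left to right within a row: each cell's successors are then already labelled.
      b=0  b=1  b=2  b=3  b=4  b=5  b=6  b=7  b=8
a=0:    L    L    L    L    W    W    W    W    W
a=1:    L    W    W    W    W    W    L    L    L
a=2:    L    W    L    L    W    W    W    W    W
a=3:    W    W    W    W    W    L    L    L    L
a=4:    W    W    W    W    L    L    W    W    W
a=5:    W    W    W    W    L    W    W    W    W
a=6:    W    L    W    W    L    W    W    W    W
a=7:    W    L    W    W    W    W    W    W    W
a=8:    L    L    W    L    W    W    W    W    W
a=9:    L    W    W    L    W    W    L    W    W
Cells with no legal move (terminal, hence L): (0,0), (0,1), (0,2), (0,3), (1,0), (2,0).
The remaining L cells, each justified by listing all of its moves:
(1,6): moves to (1,2)(W), (1,1)(W), (0,5)(W); every one is W ⇒ L
(1,7): moves to (1,3)(W), (1,2)(W), (0,6)(W); every one is W ⇒ L
(1,8): moves to (1,4)(W), (1,3)(W), (0,7)(W); every one is W ⇒ L
(2,2): the only move is to (1,1)(W), a W ⇒ L
(2,3): the only move is to (1,2)(W), a W ⇒ L
(3,5): moves to (0,5)(W), (3,1)(W), (3,0)(W), (2,4)(W); every one is W ⇒ L
(3,6): moves to (0,6)(W), (3,2)(W), (3,1)(W), (2,5)(W); every one is W ⇒ L
(3,7): moves to (0,7)(W), (3,3)(W), (3,2)(W), (2,6)(W); every one is W ⇒ L
(3,8): moves to (0,8)(W), (3,4)(W), (3,3)(W), (2,7)(W); every one is W ⇒ L
(4,4): moves to (1,4)(W), (0,4)(W), (4,0)(W), (3,3)(W); every one is W ⇒ L
(4,5): moves to (1,5)(W), (0,5)(W), (4,1)(W), (4,0)(W), (3,4)(W); every one is W ⇒ L
(5,4): moves to (2,4)(W), (1,4)(W), (0,4)(W), (5,0)(W), (4,3)(W); every one is W ⇒ L
(6,1): moves to (3,1)(W), (2,1)(W), (1,1)(W), (5,0)(W); every one is W ⇒ L
(6,4): moves to (3,4)(W), (2,4)(W), (1,4)(W), (6,0)(W), (5,3)(W); every one is W ⇒ L
(7,1): moves to (4,1)(W), (3,1)(W), (2,1)(W), (6,0)(W); every one is W ⇒ L
(8,0): moves to (5,0)(W), (4,0)(W), (3,0)(W); every one is W ⇒ L
(8,1): moves to (5,1)(W), (4,1)(W), (3,1)(W), (7,0)(W); every one is W ⇒ L
(8,3): moves to (5,3)(W), (4,3)(W), (3,3)(W), (7,2)(W); every one is W ⇒ L
(9,0): moves to (6,0)(W), (5,0)(W), (4,0)(W); every one is W ⇒ L
(9,3): moves to (6,3)(W), (5,3)(W), (4,3)(W), (8,2)(W); every one is W ⇒ L
(9,6): moves to (6,6)(W), (5,6)(W), (4,6)(W), (9,2)(W), (9,1)(W), (8,5)(W); every one is W ⇒ L
Every other cell has at least one move into one of the L cells above, so it is W.
L cells per row: a=0: 4, a=1: 4, a=2: 3, a=3: 4, a=4: 2, a=5: 1, a=6: 2, a=7: 1, a=8: 3, a=9: 3; total 27.

27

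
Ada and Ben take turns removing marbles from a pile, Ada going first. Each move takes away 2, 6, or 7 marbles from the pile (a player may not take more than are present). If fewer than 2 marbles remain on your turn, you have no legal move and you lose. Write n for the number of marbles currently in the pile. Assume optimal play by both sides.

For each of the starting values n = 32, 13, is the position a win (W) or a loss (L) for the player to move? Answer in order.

32: W, 13: L

Classify positions by backward induction: terminal positions (no move available) are L. From any other position, the mover wins iff some move reaches an L.
n=0: no move → L
n=1: no move → L
n=2: W (go to 0, an L position)
n=3: W (go to 1, an L position)
n=4: L (sole option 2(W) is W)
n=5: L (sole option 3(W) is W)
n=6: W (go to 4, an L position)
n=7: W (go to 5, an L position)
n=8: W (go to 1, an L position)
n=9: L (options 7(W), 3(W), 2(W) are all W)
n=10: W (go to 4, an L position)
n=11: W (go to 9, an L position)
n=12: W (go to 5, an L position)
n=13: L (options 11(W), 7(W), 6(W) are all W)
n=14: L (options 12(W), 8(W), 7(W) are all W)
n=15: W (go to 13, an L position)
n=16: W (go to 14, an L position)
n=17: L (options 15(W), 11(W), 10(W) are all W)
n=18: L (options 16(W), 12(W), 11(W) are all W)
n=19: W (go to 17, an L position)
n=20: W (go to 18, an L position)
n=21: W (go to 14, an L position)
n=22: L (options 20(W), 16(W), 15(W) are all W)
n=23: W (go to 17, an L position)
n=24: W (go to 22, an L position)
n=25: W (go to 18, an L position)
n=26: L (options 24(W), 20(W), 19(W) are all W)
n=27: L (options 25(W), 21(W), 20(W) are all W)
n=28: W (go to 26, an L position)
n=29: W (go to 27, an L position)
n=30: L (options 28(W), 24(W), 23(W) are all W)
n=31: L (options 29(W), 25(W), 24(W) are all W)
n=32: W (go to 30, an L position)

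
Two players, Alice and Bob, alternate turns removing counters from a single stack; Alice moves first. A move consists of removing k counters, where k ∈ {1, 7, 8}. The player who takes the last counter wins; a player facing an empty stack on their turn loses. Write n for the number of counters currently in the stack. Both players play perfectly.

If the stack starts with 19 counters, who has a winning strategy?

Bob wins.

Build the W/L table. Terminal = L. A non-terminal position is W if it has a move to some L; otherwise it is L.
n=0: no move → L
n=1: →0(L), so W
n=2: →1(W) only, which is W, so L
n=3: →2(L), so W
n=4: →3(W) only, which is W, so L
n=5: →4(L), so W
n=6: →5(W) only, which is W, so L
n=7: →6(L), so W
n=8: →0(L), so W
n=9: →2(L), so W
n=10: →2(L), so W
n=11: →4(L), so W
n=12: →4(L), so W
n=13: →6(L), so W
n=14: →6(L), so W
n=15: →14(W), 8(W), 7(W) — all W, so L
n=16: →15(L), so W
n=17: →16(W), 10(W), 9(W) — all W, so L
n=18: →17(L), so W
n=19: →18(W), 12(W), 11(W) — all W, so L
The starting position 19 is L: whatever Alice does, the opponent receives a W position.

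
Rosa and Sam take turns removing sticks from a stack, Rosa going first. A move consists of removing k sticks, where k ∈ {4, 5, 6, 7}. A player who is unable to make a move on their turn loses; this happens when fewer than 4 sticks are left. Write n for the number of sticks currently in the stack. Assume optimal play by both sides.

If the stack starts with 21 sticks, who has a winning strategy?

Compute win/loss labels from the base case upward. A position with no move is L. Any other position is W if it can reach an L in one move, else L.
n=0: no move → L
n=1: no move → L
n=2: no move → L
n=3: no move → L
n=4: can move to 0, which is L ⇒ W
n=5: can move to 1, which is L ⇒ W
n=6: can move to 2, which is L ⇒ W
n=7: can move to 3, which is L ⇒ W
n=8: can move to 3, which is L ⇒ W
n=9: can move to 3, which is L ⇒ W
n=10: can move to 3, which is L ⇒ W
n=11: moves to 7(W), 6(W), 5(W), 4(W); every one is W ⇒ L
n=12: moves to 8(W), 7(W), 6(W), 5(W); every one is W ⇒ L
n=13: moves to 9(W), 8(W), 7(W), 6(W); every one is W ⇒ L
n=14: moves to 10(W), 9(W), 8(W), 7(W); every one is W ⇒ L
n=15: can move to 11, which is L ⇒ W
n=16: can move to 12, which is L ⇒ W
n=17: can move to 13, which is L ⇒ W
n=18: can move to 14, which is L ⇒ W
n=19: can move to 14, which is L ⇒ W
n=20: can move to 14, which is L ⇒ W
n=21: can move to 14, which is L ⇒ W
The starting position 21 is W: Rosa should remove 7, leaving 14, handing over an L position.

Rosa wins.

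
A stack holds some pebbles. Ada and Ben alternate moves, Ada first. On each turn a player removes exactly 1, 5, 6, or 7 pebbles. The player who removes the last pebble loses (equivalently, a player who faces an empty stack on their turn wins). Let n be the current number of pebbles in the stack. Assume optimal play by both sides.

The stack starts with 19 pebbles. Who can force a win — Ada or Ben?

Work bottom-up. With no move the player to move wins. Otherwise the position is W if at least one move leads to an L position for the opponent, and L if every move leads to a W.
n=0: no move; the opponent has just taken the last pebble and therefore loses → W
n=1: →0(W) only, which is W, so L
n=2: →1(L), so W
n=3: →2(W) only, which is W, so L
n=4: →3(L), so W
n=5: →4(W), 0(W) — all W, so L
n=6: →5(L), so W
n=7: →1(L), so W
n=8: →3(L), so W
n=9: →3(L), so W
n=10: →5(L), so W
n=11: →5(L), so W
n=12: →5(L), so W
n=13: →12(W), 8(W), 7(W), 6(W) — all W, so L
n=14: →13(L), so W
n=15: →14(W), 10(W), 9(W), 8(W) — all W, so L
n=16: →15(L), so W
n=17: →16(W), 12(W), 11(W), 10(W) — all W, so L
n=18: →17(L), so W
n=19: →13(L), so W
The starting position 19 is W: Ada should remove 6, leaving 13, handing over an L position.

Ada wins.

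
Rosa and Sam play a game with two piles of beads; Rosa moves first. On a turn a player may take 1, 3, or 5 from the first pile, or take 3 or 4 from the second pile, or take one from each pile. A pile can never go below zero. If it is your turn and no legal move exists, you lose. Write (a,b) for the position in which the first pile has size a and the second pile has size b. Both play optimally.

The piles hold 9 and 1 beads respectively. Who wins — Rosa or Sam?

Rosa wins.

Positions with no move are L. A position that does have a move is losing for the player to move precisely when every available move leads to a winning position for the opponent. Fill in the labels:
No move ever increases a pile, so every position that can arise here has a ≤ 9 and b ≤ 1; it is enough to label the cells with 0 ≤ a ≤ 9 and 0 ≤ b ≤ 1.
Every move lowers a or b (never raises either), so fill the grid row by row in increasing a, and left to right within a row: each cell's successors are then already labelled.
      b=0  b=1
a=0:    L    L
a=1:    W    W
a=2:    L    L
a=3:    W    W
a=4:    L    L
a=5:    W    W
a=6:    L    L
a=7:    W    W
a=8:    L    L
a=9:    W    W
Cells with no legal move (terminal, hence L): (0,0), (0,1).
The remaining L cells, each justified by listing all of its moves:
(2,0): the only move is to (1,0)(W), a W ⇒ L
(2,1): moves to (1,1)(W), (1,0)(W); every one is W ⇒ L
(4,0): moves to (3,0)(W), (1,0)(W); every one is W ⇒ L
(4,1): moves to (3,1)(W), (1,1)(W), (3,0)(W); every one is W ⇒ L
(6,0): moves to (5,0)(W), (3,0)(W), (1,0)(W); every one is W ⇒ L
(6,1): moves to (5,1)(W), (3,1)(W), (1,1)(W), (5,0)(W); every one is W ⇒ L
(8,0): moves to (7,0)(W), (5,0)(W), (3,0)(W); every one is W ⇒ L
(8,1): moves to (7,1)(W), (5,1)(W), (3,1)(W), (7,0)(W); every one is W ⇒ L
Every other cell has at least one move into one of the L cells above, so it is W.
From (9,1) Rosa can move to (8,1), reaching an L position.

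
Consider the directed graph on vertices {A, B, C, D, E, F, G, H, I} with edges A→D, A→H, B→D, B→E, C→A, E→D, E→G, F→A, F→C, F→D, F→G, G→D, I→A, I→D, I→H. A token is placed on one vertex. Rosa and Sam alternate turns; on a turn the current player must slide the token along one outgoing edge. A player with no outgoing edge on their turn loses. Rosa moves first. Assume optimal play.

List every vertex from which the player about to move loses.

C, D, H

Use the standard recursion: the mover loses at a terminal position; elsewhere, the mover wins exactly when some move hands the opponent an L position.
Every edge goes from a vertex to one that appears earlier in the order D, H, A, G, I, C, F, E, B, so processing vertices in that order labels each vertex after all of its successors.
D: no outgoing edge → L
H: no outgoing edge → L
A: can move to H, which is L ⇒ W
G: can move to D, which is L ⇒ W
I: can move to H, which is L ⇒ W
C: the only move is to A(W), a W ⇒ L
F: can move to C, which is L ⇒ W
E: can move to D, which is L ⇒ W
B: can move to D, which is L ⇒ W
The losing starting vertices are exactly the entries labelled L in this table (3 of them).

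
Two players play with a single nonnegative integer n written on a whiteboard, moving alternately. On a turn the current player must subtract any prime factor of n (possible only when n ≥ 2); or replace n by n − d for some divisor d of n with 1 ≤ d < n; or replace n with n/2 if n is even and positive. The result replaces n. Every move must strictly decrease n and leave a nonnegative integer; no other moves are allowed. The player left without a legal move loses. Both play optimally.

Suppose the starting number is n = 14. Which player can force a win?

The second player wins.

Work bottom-up. With no move the player to move loses. Otherwise the position is W if at least one move leads to an L position for the opponent, and L if every move leads to a W.
n=0: no move → L
n=1: no move → L
n=2: can move to 0, which is L ⇒ W
n=3: can move to 0, which is L ⇒ W
n=4: moves to 2(W), 3(W); every one is W ⇒ L
n=5: can move to 0, which is L ⇒ W
n=6: can move to 4, which is L ⇒ W
n=7: can move to 0, which is L ⇒ W
n=8: can move to 4, which is L ⇒ W
n=9: moves to 6(W), 8(W); every one is W ⇒ L
n=10: can move to 9, which is L ⇒ W
n=11: can move to 0, which is L ⇒ W
n=12: can move to 9, which is L ⇒ W
n=13: can move to 0, which is L ⇒ W
n=14: moves to 7(W), 12(W), 13(W); every one is W ⇒ L
Every move from 14 reaches a W position, so the mover loses.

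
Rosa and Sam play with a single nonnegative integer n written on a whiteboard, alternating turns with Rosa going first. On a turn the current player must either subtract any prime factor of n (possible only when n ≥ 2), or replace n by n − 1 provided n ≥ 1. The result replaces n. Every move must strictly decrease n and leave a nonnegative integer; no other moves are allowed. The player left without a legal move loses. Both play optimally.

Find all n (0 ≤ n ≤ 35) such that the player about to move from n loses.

Classify positions by backward induction: terminal positions (no move available) are L. From any other position, the mover wins iff some move reaches an L.
n=0: no move → L
n=1: can move to 0, which is L ⇒ W
n=2: can move to 0, which is L ⇒ W
n=3: can move to 0, which is L ⇒ W
n=4: moves to 2(W), 3(W); every one is W ⇒ L
n=5: can move to 0, which is L ⇒ W
n=6: can move to 4, which is L ⇒ W
n=7: can move to 0, which is L ⇒ W
n=8: moves to 6(W), 7(W); every one is W ⇒ L
n=9: can move to 8, which is L ⇒ W
n=10: can move to 8, which is L ⇒ W
n=11: can move to 0, which is L ⇒ W
n=12: moves to 9(W), 10(W), 11(W); every one is W ⇒ L
n=13: can move to 0, which is L ⇒ W
n=14: can move to 12, which is L ⇒ W
n=15: can move to 12, which is L ⇒ W
n=16: moves to 14(W), 15(W); every one is W ⇒ L
n=17: can move to 0, which is L ⇒ W
n=18: can move to 16, which is L ⇒ W
n=19: can move to 0, which is L ⇒ W
n=20: moves to 15(W), 18(W), 19(W); every one is W ⇒ L
n=21: can move to 20, which is L ⇒ W
n=22: can move to 20, which is L ⇒ W
n=23: can move to 0, which is L ⇒ W
n=24: moves to 21(W), 22(W), 23(W); every one is W ⇒ L
n=25: can move to 20, which is L ⇒ W
n=26: can move to 24, which is L ⇒ W
n=27: can move to 24, which is L ⇒ W
n=28: moves to 21(W), 26(W), 27(W); every one is W ⇒ L
n=29: can move to 0, which is L ⇒ W
n=30: can move to 28, which is L ⇒ W
n=31: can move to 0, which is L ⇒ W
n=32: moves to 30(W), 31(W); every one is W ⇒ L
n=33: can move to 32, which is L ⇒ W
n=34: can move to 32, which is L ⇒ W
n=35: can move to 28, which is L ⇒ W
Reading off the rows marked L gives the requested list; there are 9 such values of n.

0, 4, 8, 12, 16, 20, 24, 28, 32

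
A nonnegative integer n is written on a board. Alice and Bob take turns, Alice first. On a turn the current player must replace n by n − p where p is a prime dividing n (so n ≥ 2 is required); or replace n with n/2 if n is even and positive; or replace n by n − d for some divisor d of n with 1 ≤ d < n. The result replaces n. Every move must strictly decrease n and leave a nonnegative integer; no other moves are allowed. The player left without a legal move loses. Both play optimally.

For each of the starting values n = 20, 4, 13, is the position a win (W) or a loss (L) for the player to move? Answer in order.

20: L, 4: L, 13: W

Classify positions by backward induction: terminal positions (no move available) are L. From any other position, the mover wins iff some move reaches an L.
n=0: no move → L
n=1: no move → L
n=2: →0(L), so W
n=3: →0(L), so W
n=4: →2(W), 3(W) — all W, so L
n=5: →0(L), so W
n=6: →4(L), so W
n=7: →0(L), so W
n=8: →4(L), so W
n=9: →6(W), 8(W) — all W, so L
n=10: →9(L), so W
n=11: →0(L), so W
n=12: →9(L), so W
n=13: →0(L), so W
n=14: →7(W), 12(W), 13(W) — all W, so L
n=15: →14(L), so W
n=16: →14(L), so W
n=17: →0(L), so W
n=18: →9(L), so W
n=19: →0(L), so W
n=20: →10(W), 15(W), 16(W), 18(W), 19(W) — all W, so L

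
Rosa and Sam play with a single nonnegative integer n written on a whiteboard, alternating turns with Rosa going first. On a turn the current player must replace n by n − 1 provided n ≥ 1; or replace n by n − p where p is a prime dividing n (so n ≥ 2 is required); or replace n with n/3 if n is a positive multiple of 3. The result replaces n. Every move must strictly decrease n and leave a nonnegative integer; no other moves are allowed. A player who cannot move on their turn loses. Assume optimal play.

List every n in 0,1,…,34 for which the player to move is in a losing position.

Label each position W (a win for the player to move) or L (a loss). A position with no legal move is L; any other position is W exactly when some move reaches an L, and L when every move reaches a W.
n=0: no move → L
n=1: can move to 0, which is L ⇒ W
n=2: can move to 0, which is L ⇒ W
n=3: can move to 0, which is L ⇒ W
n=4: moves to 2(W), 3(W); every one is W ⇒ L
n=5: can move to 0, which is L ⇒ W
n=6: can move to 4, which is L ⇒ W
n=7: can move to 0, which is L ⇒ W
n=8: moves to 6(W), 7(W); every one is W ⇒ L
n=9: can move to 8, which is L ⇒ W
n=10: can move to 8, which is L ⇒ W
n=11: can move to 0, which is L ⇒ W
n=12: can move to 4, which is L ⇒ W
n=13: can move to 0, which is L ⇒ W
n=14: moves to 7(W), 12(W), 13(W); every one is W ⇒ L
n=15: can move to 14, which is L ⇒ W
n=16: can move to 14, which is L ⇒ W
n=17: can move to 0, which is L ⇒ W
n=18: moves to 6(W), 15(W), 16(W), 17(W); every one is W ⇒ L
n=19: can move to 0, which is L ⇒ W
n=20: can move to 18, which is L ⇒ W
n=21: can move to 14, which is L ⇒ W
n=22: moves to 11(W), 20(W), 21(W); every one is W ⇒ L
n=23: can move to 0, which is L ⇒ W
n=24: can move to 8, which is L ⇒ W
n=25: moves to 20(W), 24(W); every one is W ⇒ L
n=26: can move to 25, which is L ⇒ W
n=27: moves to 9(W), 24(W), 26(W); every one is W ⇒ L
n=28: can move to 27, which is L ⇒ W
n=29: can move to 0, which is L ⇒ W
n=30: can move to 25, which is L ⇒ W
n=31: can move to 0, which is L ⇒ W
n=32: moves to 30(W), 31(W); every one is W ⇒ L
n=33: can move to 22, which is L ⇒ W
n=34: can move to 32, which is L ⇒ W
Reading off the rows marked L gives the requested list; there are 9 such values of n.

0, 4, 8, 14, 18, 22, 25, 27, 32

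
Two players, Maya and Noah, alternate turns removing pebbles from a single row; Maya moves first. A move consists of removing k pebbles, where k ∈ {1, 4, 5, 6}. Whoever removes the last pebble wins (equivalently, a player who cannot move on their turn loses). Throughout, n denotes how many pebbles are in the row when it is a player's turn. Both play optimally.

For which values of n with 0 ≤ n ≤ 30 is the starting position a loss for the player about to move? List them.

0, 2, 9, 11, 18, 20, 27, 29

Use the standard recursion: the mover loses at a terminal position; elsewhere, the mover wins exactly when some move hands the opponent an L position.
n=0: no move → L
n=1: W (go to 0, an L position)
n=2: L (sole option 1(W) is W)
n=3: W (go to 2, an L position)
n=4: W (go to 0, an L position)
n=5: W (go to 0, an L position)
n=6: W (go to 2, an L position)
n=7: W (go to 2, an L position)
n=8: W (go to 2, an L position)
n=9: L (options 8(W), 5(W), 4(W), 3(W) are all W)
n=10: W (go to 9, an L position)
n=11: L (options 10(W), 7(W), 6(W), 5(W) are all W)
n=12: W (go to 11, an L position)
n=13: W (go to 9, an L position)
n=14: W (go to 9, an L position)
n=15: W (go to 11, an L position)
n=16: W (go to 11, an L position)
n=17: W (go to 11, an L position)
n=18: L (options 17(W), 14(W), 13(W), 12(W) are all W)
n=19: W (go to 18, an L position)
n=20: L (options 19(W), 16(W), 15(W), 14(W) are all W)
n=21: W (go to 20, an L position)
n=22: W (go to 18, an L position)
n=23: W (go to 18, an L position)
n=24: W (go to 20, an L position)
n=25: W (go to 20, an L position)
n=26: W (go to 20, an L position)
n=27: L (options 26(W), 23(W), 22(W), 21(W) are all W)
n=28: W (go to 27, an L position)
n=29: L (options 28(W), 25(W), 24(W), 23(W) are all W)
n=30: W (go to 29, an L position)
The losing starting values of n are exactly the entries labelled L in this table (8 of them).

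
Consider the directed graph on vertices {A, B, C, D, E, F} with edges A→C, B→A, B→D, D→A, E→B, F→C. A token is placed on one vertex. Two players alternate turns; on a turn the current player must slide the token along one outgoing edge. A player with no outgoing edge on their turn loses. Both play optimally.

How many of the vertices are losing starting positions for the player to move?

Positions with no move are L. A position that does have a move is losing for the player to move precisely when every available move leads to a winning position for the opponent. Fill in the labels:
Every edge goes from a vertex to one that appears earlier in the order C, A, D, B, E, F, so processing vertices in that order labels each vertex after all of its successors.
C: no outgoing edge → L
A: can move to C, which is L ⇒ W
D: the only move is to A(W), a W ⇒ L
B: can move to D, which is L ⇒ W
E: the only move is to B(W), a W ⇒ L
F: can move to C, which is L ⇒ W
The L vertices are C, D, E; that is 3 in all.

3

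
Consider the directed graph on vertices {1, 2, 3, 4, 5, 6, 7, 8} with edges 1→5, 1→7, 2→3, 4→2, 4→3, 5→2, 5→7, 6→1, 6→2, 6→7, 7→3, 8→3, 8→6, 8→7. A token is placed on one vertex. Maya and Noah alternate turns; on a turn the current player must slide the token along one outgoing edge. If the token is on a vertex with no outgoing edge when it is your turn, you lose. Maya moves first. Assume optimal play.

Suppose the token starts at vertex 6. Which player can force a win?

Positions with no move are L. A position that does have a move is losing for the player to move precisely when every available move leads to a winning position for the opponent. Fill in the labels:
Every edge goes from a vertex to one that appears earlier in the order 3, 7, 2, 5, 1, 6, 4, 8, so processing vertices in that order labels each vertex after all of its successors.
3: no outgoing edge → L
7: W (go to 3, an L position)
2: W (go to 3, an L position)
5: L (options 2(W), 7(W) are all W)
1: W (go to 5, an L position)
6: L (options 1(W), 2(W), 7(W) are all W)
4: W (go to 3, an L position)
8: W (go to 6, an L position)
Every move from 6 reaches a W position, so the mover loses.

Noah wins.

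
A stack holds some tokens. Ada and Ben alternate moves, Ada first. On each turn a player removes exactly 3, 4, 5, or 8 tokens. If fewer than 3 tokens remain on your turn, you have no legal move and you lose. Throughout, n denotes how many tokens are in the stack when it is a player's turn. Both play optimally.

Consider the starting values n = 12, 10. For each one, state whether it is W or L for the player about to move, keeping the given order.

12: L, 10: W

Build the W/L table. Terminal = L. A non-terminal position is W if it has a move to some L; otherwise it is L.
n=0: no move → L
n=1: no move → L
n=2: no move → L
n=3: can move to 0, which is L ⇒ W
n=4: can move to 1, which is L ⇒ W
n=5: can move to 2, which is L ⇒ W
n=6: can move to 2, which is L ⇒ W
n=7: can move to 2, which is L ⇒ W
n=8: can move to 0, which is L ⇒ W
n=9: can move to 1, which is L ⇒ W
n=10: can move to 2, which is L ⇒ W
n=11: moves to 8(W), 7(W), 6(W), 3(W); every one is W ⇒ L
n=12: moves to 9(W), 8(W), 7(W), 4(W); every one is W ⇒ L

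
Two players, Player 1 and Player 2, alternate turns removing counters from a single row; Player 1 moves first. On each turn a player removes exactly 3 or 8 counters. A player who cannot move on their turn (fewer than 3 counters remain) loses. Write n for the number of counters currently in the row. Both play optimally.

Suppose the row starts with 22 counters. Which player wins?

Player 2 wins.

Compute win/loss labels from the base case upward. A position with no move is L. Any other position is W if it can reach an L in one move, else L.
n=0: no move → L
n=1: no move → L
n=2: no move → L
n=3: reaches L-position 0 → W
n=4: reaches L-position 1 → W
n=5: reaches L-position 2 → W
n=6: only reaches 3(W), which is W → L
n=7: only reaches 4(W), which is W → L
n=8: reaches L-position 0 → W
n=9: reaches L-position 6 → W
n=10: reaches L-position 7 → W
n=11: only reaches 8(W), 3(W), all W → L
n=12: only reaches 9(W), 4(W), all W → L
n=13: only reaches 10(W), 5(W), all W → L
n=14: reaches L-position 11 → W
n=15: reaches L-position 12 → W
n=16: reaches L-position 13 → W
n=17: only reaches 14(W), 9(W), all W → L
n=18: only reaches 15(W), 10(W), all W → L
n=19: reaches L-position 11 → W
n=20: reaches L-position 17 → W
n=21: reaches L-position 18 → W
n=22: only reaches 19(W), 14(W), all W → L
The starting position 22 is L: whatever Player 1 does, the opponent receives a W position.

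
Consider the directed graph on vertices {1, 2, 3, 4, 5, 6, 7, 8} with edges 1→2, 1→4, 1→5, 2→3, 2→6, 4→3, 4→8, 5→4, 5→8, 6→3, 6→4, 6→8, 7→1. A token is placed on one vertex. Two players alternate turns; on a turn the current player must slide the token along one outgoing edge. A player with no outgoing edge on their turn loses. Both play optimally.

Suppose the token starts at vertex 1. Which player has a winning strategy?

The second player wins.

Compute win/loss labels from the base case upward. A position with no move is L. Any other position is W if it can reach an L in one move, else L.
Every edge goes from a vertex to one that appears earlier in the order 8, 3, 4, 6, 5, 2, 1, 7, so processing vertices in that order labels each vertex after all of its successors.
8: no outgoing edge → L
3: no outgoing edge → L
4: →3(L), so W
6: →3(L), so W
5: →8(L), so W
2: →3(L), so W
1: →2(W), 5(W), 4(W) — all W, so L
7: →1(L), so W
Every move from 1 reaches a W position, so the mover loses.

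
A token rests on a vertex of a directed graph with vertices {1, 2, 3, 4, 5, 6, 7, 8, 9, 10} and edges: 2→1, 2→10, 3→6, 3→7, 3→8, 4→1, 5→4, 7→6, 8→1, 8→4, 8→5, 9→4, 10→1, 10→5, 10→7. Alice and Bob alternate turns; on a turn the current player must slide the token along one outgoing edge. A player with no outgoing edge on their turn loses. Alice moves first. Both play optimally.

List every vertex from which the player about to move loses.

1, 5, 6, 9

Work bottom-up. With no move the player to move loses. Otherwise the position is W if at least one move leads to an L position for the opponent, and L if every move leads to a W.
Every edge goes from a vertex to one that appears earlier in the order 6, 1, 4, 5, 8, 7, 3, 10, 2, 9, so processing vertices in that order labels each vertex after all of its successors.
6: no outgoing edge → L
1: no outgoing edge → L
4: can move to 1, which is L ⇒ W
5: the only move is to 4(W), a W ⇒ L
8: can move to 5, which is L ⇒ W
7: can move to 6, which is L ⇒ W
3: can move to 6, which is L ⇒ W
10: can move to 5, which is L ⇒ W
2: can move to 1, which is L ⇒ W
9: the only move is to 4(W), a W ⇒ L
The losing starting vertices are exactly the entries labelled L in this table (4 of them).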